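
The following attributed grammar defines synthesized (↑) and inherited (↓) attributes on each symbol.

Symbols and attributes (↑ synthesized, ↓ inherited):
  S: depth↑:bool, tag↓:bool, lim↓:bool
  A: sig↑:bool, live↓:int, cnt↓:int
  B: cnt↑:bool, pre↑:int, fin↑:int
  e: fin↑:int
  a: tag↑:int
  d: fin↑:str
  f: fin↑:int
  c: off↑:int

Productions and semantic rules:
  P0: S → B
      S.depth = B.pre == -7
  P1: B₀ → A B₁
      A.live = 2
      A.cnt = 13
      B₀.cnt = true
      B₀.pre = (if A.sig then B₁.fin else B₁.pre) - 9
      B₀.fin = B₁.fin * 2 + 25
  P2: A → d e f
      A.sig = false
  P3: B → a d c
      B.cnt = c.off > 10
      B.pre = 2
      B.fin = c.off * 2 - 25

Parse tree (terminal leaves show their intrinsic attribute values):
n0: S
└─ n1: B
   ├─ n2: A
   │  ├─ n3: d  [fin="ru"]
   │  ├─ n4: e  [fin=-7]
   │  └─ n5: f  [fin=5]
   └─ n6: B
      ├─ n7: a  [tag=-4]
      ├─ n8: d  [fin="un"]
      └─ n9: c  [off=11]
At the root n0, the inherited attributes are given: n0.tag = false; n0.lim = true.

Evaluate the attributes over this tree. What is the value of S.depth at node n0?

true

1. n0.tag = false  [given at root]
2. n0.lim = true  [given at root]
3. n2.live = 2  [2]
4. n2.cnt = 13  [13]
5. n3.fin = "ru"  [terminal]
6. n4.fin = -7  [terminal]
7. n5.fin = 5  [terminal]
8. n2.sig = false  [false]
9. n7.tag = -4  [terminal]
10. n8.fin = "un"  [terminal]
11. n9.off = 11  [terminal]
12. n6.cnt = true  [c.off > 10]
13. n6.pre = 2  [2]
14. n6.fin = -3  [c.off * 2 - 25]
15. n1.cnt = true  [true]
16. n1.pre = -7  [(if A.sig then B₁.fin else B₁.pre) - 9]
17. n1.fin = 19  [B₁.fin * 2 + 25]
18. n0.depth = true  [B.pre == -7]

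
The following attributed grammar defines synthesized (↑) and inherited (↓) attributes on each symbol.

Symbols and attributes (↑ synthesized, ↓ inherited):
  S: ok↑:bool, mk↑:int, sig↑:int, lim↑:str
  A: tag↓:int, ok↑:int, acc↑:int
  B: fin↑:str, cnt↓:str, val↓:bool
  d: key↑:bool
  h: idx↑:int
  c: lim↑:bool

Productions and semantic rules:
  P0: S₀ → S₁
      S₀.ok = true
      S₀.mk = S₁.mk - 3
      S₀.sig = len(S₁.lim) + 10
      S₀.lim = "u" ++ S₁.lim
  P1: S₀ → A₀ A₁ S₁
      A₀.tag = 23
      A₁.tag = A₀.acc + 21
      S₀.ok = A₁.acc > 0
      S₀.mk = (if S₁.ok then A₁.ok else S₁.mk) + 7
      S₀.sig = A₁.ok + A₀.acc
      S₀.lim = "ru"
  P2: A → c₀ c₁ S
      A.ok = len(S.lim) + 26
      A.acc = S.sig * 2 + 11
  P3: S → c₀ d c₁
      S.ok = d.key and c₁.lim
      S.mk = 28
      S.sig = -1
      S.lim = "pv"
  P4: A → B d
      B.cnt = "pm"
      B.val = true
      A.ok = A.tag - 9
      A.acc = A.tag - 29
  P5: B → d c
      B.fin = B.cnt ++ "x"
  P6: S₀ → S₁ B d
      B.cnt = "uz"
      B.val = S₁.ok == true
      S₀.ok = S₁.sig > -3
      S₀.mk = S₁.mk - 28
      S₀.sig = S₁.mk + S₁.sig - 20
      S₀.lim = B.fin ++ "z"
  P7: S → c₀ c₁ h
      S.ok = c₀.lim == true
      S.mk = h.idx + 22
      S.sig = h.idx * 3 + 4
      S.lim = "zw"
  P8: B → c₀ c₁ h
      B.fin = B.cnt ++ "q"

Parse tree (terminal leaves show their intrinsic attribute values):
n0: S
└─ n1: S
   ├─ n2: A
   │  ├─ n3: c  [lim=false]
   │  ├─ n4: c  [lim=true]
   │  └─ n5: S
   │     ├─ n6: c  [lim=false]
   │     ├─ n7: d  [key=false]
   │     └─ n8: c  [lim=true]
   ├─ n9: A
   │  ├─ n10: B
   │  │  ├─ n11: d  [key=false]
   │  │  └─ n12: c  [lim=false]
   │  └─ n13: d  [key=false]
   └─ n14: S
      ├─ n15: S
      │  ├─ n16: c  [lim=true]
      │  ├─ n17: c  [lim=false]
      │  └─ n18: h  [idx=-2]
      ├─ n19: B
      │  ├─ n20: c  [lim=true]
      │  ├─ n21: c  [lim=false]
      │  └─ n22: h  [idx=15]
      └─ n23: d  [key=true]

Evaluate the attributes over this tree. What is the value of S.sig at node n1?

1. n2.tag = 23  [23]
2. n3.lim = false  [terminal]
3. n4.lim = true  [terminal]
4. n6.lim = false  [terminal]
5. n7.key = false  [terminal]
6. n8.lim = true  [terminal]
7. n5.ok = false  [d.key and c₁.lim]
8. n5.mk = 28  [28]
9. n5.sig = -1  [-1]
10. n5.lim = "pv"  ["pv"]
11. n2.ok = 28  [len(S.lim) + 26]
12. n2.acc = 9  [S.sig * 2 + 11]
13. n9.tag = 30  [A₀.acc + 21]
14. n10.cnt = "pm"  ["pm"]
15. n10.val = true  [true]
16. n11.key = false  [terminal]
17. n12.lim = false  [terminal]
18. n10.fin = "pmx"  [B.cnt ++ "x"]
19. n13.key = false  [terminal]
20. n9.ok = 21  [A.tag - 9]
21. n9.acc = 1  [A.tag - 29]
22. n16.lim = true  [terminal]
23. n17.lim = false  [terminal]
24. n18.idx = -2  [terminal]
25. n15.ok = true  [c₀.lim == true]
26. n15.mk = 20  [h.idx + 22]
27. n15.sig = -2  [h.idx * 3 + 4]
28. n15.lim = "zw"  ["zw"]
29. n19.cnt = "uz"  ["uz"]
30. n19.val = true  [S₁.ok == true]
31. n20.lim = true  [terminal]
32. n21.lim = false  [terminal]
33. n22.idx = 15  [terminal]
34. n19.fin = "uzq"  [B.cnt ++ "q"]
35. n23.key = true  [terminal]
36. n14.ok = true  [S₁.sig > -3]
37. n14.mk = -8  [S₁.mk - 28]
38. n14.sig = -2  [S₁.mk + S₁.sig - 20]
39. n14.lim = "uzqz"  [B.fin ++ "z"]
40. n1.ok = true  [A₁.acc > 0]
41. n1.mk = 28  [(if S₁.ok then A₁.ok else S₁.mk) + 7]
42. n1.sig = 30  [A₁.ok + A₀.acc]
43. n1.lim = "ru"  ["ru"]
44. n0.ok = true  [true]
45. n0.mk = 25  [S₁.mk - 3]
46. n0.sig = 12  [len(S₁.lim) + 10]
47. n0.lim = "uru"  ["u" ++ S₁.lim]

30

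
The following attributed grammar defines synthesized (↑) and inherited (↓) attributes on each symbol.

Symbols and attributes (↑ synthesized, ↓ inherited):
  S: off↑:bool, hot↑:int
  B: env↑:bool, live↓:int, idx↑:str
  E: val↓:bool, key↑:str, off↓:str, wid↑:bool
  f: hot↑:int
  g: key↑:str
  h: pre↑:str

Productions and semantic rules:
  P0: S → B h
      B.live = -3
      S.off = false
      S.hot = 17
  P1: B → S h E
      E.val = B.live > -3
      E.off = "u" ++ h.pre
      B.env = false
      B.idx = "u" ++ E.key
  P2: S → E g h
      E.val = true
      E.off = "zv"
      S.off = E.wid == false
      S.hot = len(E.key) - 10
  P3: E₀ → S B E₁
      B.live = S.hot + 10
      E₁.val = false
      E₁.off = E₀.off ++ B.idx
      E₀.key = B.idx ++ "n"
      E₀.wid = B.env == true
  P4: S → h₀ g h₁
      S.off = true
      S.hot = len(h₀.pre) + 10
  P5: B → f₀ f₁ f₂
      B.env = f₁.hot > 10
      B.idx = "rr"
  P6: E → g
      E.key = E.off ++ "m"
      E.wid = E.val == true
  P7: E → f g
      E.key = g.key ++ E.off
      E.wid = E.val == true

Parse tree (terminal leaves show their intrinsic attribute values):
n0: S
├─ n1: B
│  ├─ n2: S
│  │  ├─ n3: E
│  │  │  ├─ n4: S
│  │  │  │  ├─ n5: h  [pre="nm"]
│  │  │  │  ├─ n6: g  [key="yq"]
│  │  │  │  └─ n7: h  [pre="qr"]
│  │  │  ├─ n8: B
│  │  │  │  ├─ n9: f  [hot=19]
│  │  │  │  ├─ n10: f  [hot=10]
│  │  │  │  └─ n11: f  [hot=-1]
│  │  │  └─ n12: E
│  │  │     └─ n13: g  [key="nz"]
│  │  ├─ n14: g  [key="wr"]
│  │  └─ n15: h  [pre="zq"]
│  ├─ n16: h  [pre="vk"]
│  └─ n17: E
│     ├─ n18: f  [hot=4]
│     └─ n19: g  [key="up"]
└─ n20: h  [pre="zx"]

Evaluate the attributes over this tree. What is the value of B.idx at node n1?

"uupuvk"

1. n1.live = -3  [-3]
2. n3.val = true  [true]
3. n3.off = "zv"  ["zv"]
4. n5.pre = "nm"  [terminal]
5. n6.key = "yq"  [terminal]
6. n7.pre = "qr"  [terminal]
7. n4.off = true  [true]
8. n4.hot = 12  [len(h₀.pre) + 10]
9. n8.live = 22  [S.hot + 10]
10. n9.hot = 19  [terminal]
11. n10.hot = 10  [terminal]
12. n11.hot = -1  [terminal]
13. n8.env = false  [f₁.hot > 10]
14. n8.idx = "rr"  ["rr"]
15. n12.val = false  [false]
16. n12.off = "zvrr"  [E₀.off ++ B.idx]
17. n13.key = "nz"  [terminal]
18. n12.key = "zvrrm"  [E.off ++ "m"]
19. n12.wid = false  [E.val == true]
20. n3.key = "rrn"  [B.idx ++ "n"]
21. n3.wid = false  [B.env == true]
22. n14.key = "wr"  [terminal]
23. n15.pre = "zq"  [terminal]
24. n2.off = true  [E.wid == false]
25. n2.hot = -7  [len(E.key) - 10]
26. n16.pre = "vk"  [terminal]
27. n17.val = false  [B.live > -3]
28. n17.off = "uvk"  ["u" ++ h.pre]
29. n18.hot = 4  [terminal]
30. n19.key = "up"  [terminal]
31. n17.key = "upuvk"  [g.key ++ E.off]
32. n17.wid = false  [E.val == true]
33. n1.env = false  [false]
34. n1.idx = "uupuvk"  ["u" ++ E.key]
35. n20.pre = "zx"  [terminal]
36. n0.off = false  [false]
37. n0.hot = 17  [17]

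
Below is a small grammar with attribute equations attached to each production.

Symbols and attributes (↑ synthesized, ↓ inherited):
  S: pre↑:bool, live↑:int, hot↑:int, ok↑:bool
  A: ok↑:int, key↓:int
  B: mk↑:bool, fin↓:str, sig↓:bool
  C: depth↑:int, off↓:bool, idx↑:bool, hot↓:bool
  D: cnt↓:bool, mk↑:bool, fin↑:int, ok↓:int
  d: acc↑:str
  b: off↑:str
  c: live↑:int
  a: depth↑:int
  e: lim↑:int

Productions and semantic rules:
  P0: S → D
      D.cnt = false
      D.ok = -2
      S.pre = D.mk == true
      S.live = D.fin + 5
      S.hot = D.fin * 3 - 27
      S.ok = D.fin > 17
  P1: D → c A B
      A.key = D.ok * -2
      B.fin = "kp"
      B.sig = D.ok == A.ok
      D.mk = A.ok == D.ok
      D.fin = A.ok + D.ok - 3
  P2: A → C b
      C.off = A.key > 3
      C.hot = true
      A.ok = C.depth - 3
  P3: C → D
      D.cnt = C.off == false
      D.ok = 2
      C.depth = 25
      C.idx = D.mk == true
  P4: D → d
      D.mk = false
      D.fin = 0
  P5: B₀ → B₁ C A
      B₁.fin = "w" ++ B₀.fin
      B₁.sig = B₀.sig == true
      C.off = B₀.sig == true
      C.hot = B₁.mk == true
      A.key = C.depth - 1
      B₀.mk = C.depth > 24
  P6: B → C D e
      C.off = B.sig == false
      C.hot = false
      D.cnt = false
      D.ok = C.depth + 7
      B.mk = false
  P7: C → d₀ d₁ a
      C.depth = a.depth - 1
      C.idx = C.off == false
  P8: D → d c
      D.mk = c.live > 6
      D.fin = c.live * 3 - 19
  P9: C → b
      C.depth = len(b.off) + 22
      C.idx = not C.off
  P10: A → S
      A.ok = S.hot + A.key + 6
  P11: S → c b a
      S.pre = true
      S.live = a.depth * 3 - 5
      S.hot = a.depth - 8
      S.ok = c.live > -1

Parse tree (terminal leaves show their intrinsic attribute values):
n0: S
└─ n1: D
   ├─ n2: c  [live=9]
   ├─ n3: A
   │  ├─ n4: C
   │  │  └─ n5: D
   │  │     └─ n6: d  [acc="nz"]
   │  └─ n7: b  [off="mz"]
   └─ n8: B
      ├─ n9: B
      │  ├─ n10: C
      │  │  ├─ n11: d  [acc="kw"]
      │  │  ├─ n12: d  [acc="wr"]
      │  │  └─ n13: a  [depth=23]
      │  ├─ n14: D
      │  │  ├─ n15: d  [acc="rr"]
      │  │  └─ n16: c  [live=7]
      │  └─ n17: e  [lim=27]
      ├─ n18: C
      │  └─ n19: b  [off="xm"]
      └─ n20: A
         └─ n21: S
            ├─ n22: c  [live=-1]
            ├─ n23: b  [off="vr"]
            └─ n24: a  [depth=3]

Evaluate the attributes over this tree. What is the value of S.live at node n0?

1. n1.cnt = false  [false]
2. n1.ok = -2  [-2]
3. n2.live = 9  [terminal]
4. n3.key = 4  [D.ok * -2]
5. n4.off = true  [A.key > 3]
6. n4.hot = true  [true]
7. n5.cnt = false  [C.off == false]
8. n5.ok = 2  [2]
9. n6.acc = "nz"  [terminal]
10. n5.mk = false  [false]
11. n5.fin = 0  [0]
12. n4.depth = 25  [25]
13. n4.idx = false  [D.mk == true]
14. n7.off = "mz"  [terminal]
15. n3.ok = 22  [C.depth - 3]
16. n8.fin = "kp"  ["kp"]
17. n8.sig = false  [D.ok == A.ok]
18. n9.fin = "wkp"  ["w" ++ B₀.fin]
19. n9.sig = false  [B₀.sig == true]
20. n10.off = true  [B.sig == false]
21. n10.hot = false  [false]
22. n11.acc = "kw"  [terminal]
23. n12.acc = "wr"  [terminal]
24. n13.depth = 23  [terminal]
25. n10.depth = 22  [a.depth - 1]
26. n10.idx = false  [C.off == false]
27. n14.cnt = false  [false]
28. n14.ok = 29  [C.depth + 7]
29. n15.acc = "rr"  [terminal]
30. n16.live = 7  [terminal]
31. n14.mk = true  [c.live > 6]
32. n14.fin = 2  [c.live * 3 - 19]
33. n17.lim = 27  [terminal]
34. n9.mk = false  [false]
35. n18.off = false  [B₀.sig == true]
36. n18.hot = false  [B₁.mk == true]
37. n19.off = "xm"  [terminal]
38. n18.depth = 24  [len(b.off) + 22]
39. n18.idx = true  [not C.off]
40. n20.key = 23  [C.depth - 1]
41. n22.live = -1  [terminal]
42. n23.off = "vr"  [terminal]
43. n24.depth = 3  [terminal]
44. n21.pre = true  [true]
45. n21.live = 4  [a.depth * 3 - 5]
46. n21.hot = -5  [a.depth - 8]
47. n21.ok = false  [c.live > -1]
48. n20.ok = 24  [S.hot + A.key + 6]
49. n8.mk = false  [C.depth > 24]
50. n1.mk = false  [A.ok == D.ok]
51. n1.fin = 17  [A.ok + D.ok - 3]
52. n0.pre = false  [D.mk == true]
53. n0.live = 22  [D.fin + 5]
54. n0.hot = 24  [D.fin * 3 - 27]
55. n0.ok = false  [D.fin > 17]

22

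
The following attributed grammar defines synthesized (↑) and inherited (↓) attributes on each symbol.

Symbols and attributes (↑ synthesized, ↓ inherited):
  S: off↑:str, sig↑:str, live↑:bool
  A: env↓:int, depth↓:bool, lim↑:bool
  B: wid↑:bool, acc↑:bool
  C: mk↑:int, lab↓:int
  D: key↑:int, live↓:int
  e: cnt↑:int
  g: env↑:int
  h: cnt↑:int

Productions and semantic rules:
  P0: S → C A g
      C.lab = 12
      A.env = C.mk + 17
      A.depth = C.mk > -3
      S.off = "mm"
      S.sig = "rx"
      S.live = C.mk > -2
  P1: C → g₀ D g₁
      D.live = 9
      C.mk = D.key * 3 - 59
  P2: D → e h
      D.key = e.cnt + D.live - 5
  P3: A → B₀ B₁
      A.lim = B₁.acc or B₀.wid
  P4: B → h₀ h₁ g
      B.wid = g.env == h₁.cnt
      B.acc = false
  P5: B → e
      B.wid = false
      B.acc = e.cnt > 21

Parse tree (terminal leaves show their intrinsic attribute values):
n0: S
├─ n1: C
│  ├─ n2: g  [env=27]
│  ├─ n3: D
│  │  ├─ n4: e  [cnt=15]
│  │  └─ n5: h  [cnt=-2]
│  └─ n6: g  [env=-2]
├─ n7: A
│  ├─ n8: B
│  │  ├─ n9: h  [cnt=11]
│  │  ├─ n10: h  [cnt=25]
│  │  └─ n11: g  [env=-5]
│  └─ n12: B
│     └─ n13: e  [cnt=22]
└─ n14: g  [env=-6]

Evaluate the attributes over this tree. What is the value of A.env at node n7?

15

1. n1.lab = 12  [12]
2. n2.env = 27  [terminal]
3. n3.live = 9  [9]
4. n4.cnt = 15  [terminal]
5. n5.cnt = -2  [terminal]
6. n3.key = 19  [e.cnt + D.live - 5]
7. n6.env = -2  [terminal]
8. n1.mk = -2  [D.key * 3 - 59]
9. n7.env = 15  [C.mk + 17]
10. n7.depth = true  [C.mk > -3]
11. n9.cnt = 11  [terminal]
12. n10.cnt = 25  [terminal]
13. n11.env = -5  [terminal]
14. n8.wid = false  [g.env == h₁.cnt]
15. n8.acc = false  [false]
16. n13.cnt = 22  [terminal]
17. n12.wid = false  [false]
18. n12.acc = true  [e.cnt > 21]
19. n7.lim = true  [B₁.acc or B₀.wid]
20. n14.env = -6  [terminal]
21. n0.off = "mm"  ["mm"]
22. n0.sig = "rx"  ["rx"]
23. n0.live = false  [C.mk > -2]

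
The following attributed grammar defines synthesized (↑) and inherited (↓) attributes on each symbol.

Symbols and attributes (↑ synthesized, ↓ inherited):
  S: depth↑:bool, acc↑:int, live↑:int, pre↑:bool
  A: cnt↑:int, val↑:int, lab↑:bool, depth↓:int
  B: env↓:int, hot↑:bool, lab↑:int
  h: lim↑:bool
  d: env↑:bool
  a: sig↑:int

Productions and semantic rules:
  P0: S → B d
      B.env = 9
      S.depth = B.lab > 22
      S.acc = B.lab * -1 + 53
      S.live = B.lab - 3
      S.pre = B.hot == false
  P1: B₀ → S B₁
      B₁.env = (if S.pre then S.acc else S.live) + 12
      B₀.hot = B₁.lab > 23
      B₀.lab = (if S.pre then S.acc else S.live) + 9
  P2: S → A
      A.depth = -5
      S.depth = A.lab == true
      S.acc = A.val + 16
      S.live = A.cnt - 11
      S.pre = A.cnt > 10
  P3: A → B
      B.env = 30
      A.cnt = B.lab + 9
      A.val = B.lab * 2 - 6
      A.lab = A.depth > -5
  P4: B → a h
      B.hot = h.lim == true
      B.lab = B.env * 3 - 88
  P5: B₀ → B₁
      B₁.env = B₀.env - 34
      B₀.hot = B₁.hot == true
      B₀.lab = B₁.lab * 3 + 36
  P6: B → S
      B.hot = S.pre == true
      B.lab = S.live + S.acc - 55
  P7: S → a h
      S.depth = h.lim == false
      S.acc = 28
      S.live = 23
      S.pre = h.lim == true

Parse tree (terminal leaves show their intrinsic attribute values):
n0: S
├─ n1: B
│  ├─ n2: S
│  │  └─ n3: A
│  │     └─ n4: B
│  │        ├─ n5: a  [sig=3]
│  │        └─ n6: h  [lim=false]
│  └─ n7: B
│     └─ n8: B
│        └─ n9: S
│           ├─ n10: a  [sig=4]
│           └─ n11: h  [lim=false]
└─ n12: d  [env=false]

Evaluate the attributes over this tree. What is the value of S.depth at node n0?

1. n1.env = 9  [9]
2. n3.depth = -5  [-5]
3. n4.env = 30  [30]
4. n5.sig = 3  [terminal]
5. n6.lim = false  [terminal]
6. n4.hot = false  [h.lim == true]
7. n4.lab = 2  [B.env * 3 - 88]
8. n3.cnt = 11  [B.lab + 9]
9. n3.val = -2  [B.lab * 2 - 6]
10. n3.lab = false  [A.depth > -5]
11. n2.depth = false  [A.lab == true]
12. n2.acc = 14  [A.val + 16]
13. n2.live = 0  [A.cnt - 11]
14. n2.pre = true  [A.cnt > 10]
15. n7.env = 26  [(if S.pre then S.acc else S.live) + 12]
16. n8.env = -8  [B₀.env - 34]
17. n10.sig = 4  [terminal]
18. n11.lim = false  [terminal]
19. n9.depth = true  [h.lim == false]
20. n9.acc = 28  [28]
21. n9.live = 23  [23]
22. n9.pre = false  [h.lim == true]
23. n8.hot = false  [S.pre == true]
24. n8.lab = -4  [S.live + S.acc - 55]
25. n7.hot = false  [B₁.hot == true]
26. n7.lab = 24  [B₁.lab * 3 + 36]
27. n1.hot = true  [B₁.lab > 23]
28. n1.lab = 23  [(if S.pre then S.acc else S.live) + 9]
29. n12.env = false  [terminal]
30. n0.depth = true  [B.lab > 22]
31. n0.acc = 30  [B.lab * -1 + 53]
32. n0.live = 20  [B.lab - 3]
33. n0.pre = false  [B.hot == false]

true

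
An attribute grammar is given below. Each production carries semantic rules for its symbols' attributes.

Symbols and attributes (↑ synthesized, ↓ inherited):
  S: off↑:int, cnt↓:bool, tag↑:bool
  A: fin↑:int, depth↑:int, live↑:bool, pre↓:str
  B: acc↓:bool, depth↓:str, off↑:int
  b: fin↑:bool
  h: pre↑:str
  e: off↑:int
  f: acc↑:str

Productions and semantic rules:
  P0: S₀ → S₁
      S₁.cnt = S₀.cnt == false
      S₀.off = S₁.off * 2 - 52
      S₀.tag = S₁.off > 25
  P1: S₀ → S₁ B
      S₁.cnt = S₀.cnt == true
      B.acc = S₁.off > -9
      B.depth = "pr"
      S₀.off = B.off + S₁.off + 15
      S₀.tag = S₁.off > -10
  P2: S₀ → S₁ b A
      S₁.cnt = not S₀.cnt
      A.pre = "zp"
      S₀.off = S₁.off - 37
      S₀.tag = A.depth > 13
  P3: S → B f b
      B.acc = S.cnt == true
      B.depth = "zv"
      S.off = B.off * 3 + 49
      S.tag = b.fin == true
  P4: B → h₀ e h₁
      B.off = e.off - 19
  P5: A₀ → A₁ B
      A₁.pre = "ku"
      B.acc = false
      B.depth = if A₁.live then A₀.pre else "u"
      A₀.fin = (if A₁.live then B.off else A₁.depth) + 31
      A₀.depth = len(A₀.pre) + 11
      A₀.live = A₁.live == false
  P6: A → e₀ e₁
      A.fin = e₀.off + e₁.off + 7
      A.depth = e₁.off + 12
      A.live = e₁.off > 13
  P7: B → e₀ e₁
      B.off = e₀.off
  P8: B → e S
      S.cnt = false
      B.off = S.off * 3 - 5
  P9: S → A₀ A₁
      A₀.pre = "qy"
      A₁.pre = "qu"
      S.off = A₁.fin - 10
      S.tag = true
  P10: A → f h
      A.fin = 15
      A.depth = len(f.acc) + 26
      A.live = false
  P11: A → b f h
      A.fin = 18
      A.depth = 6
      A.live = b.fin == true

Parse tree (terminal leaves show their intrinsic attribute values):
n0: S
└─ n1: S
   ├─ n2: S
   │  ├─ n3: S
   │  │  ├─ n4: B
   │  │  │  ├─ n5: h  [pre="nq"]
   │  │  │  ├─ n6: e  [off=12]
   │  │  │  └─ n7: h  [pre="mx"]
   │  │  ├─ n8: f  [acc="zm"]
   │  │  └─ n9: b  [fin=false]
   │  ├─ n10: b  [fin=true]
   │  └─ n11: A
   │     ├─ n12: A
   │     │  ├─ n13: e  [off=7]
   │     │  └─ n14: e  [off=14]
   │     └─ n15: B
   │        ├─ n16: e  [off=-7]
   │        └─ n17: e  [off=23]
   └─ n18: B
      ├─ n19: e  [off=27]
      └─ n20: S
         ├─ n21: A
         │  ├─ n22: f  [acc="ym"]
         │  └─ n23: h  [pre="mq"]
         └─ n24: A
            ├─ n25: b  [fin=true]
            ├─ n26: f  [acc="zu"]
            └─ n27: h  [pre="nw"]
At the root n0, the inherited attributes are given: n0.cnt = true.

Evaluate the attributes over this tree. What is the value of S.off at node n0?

-2

1. n0.cnt = true  [given at root]
2. n1.cnt = false  [S₀.cnt == false]
3. n2.cnt = false  [S₀.cnt == true]
4. n3.cnt = true  [not S₀.cnt]
5. n4.acc = true  [S.cnt == true]
6. n4.depth = "zv"  ["zv"]
7. n5.pre = "nq"  [terminal]
8. n6.off = 12  [terminal]
9. n7.pre = "mx"  [terminal]
10. n4.off = -7  [e.off - 19]
11. n8.acc = "zm"  [terminal]
12. n9.fin = false  [terminal]
13. n3.off = 28  [B.off * 3 + 49]
14. n3.tag = false  [b.fin == true]
15. n10.fin = true  [terminal]
16. n11.pre = "zp"  ["zp"]
17. n12.pre = "ku"  ["ku"]
18. n13.off = 7  [terminal]
19. n14.off = 14  [terminal]
20. n12.fin = 28  [e₀.off + e₁.off + 7]
21. n12.depth = 26  [e₁.off + 12]
22. n12.live = true  [e₁.off > 13]
23. n15.acc = false  [false]
24. n15.depth = "zp"  [if A₁.live then A₀.pre else "u"]
25. n16.off = -7  [terminal]
26. n17.off = 23  [terminal]
27. n15.off = -7  [e₀.off]
28. n11.fin = 24  [(if A₁.live then B.off else A₁.depth) + 31]
29. n11.depth = 13  [len(A₀.pre) + 11]
30. n11.live = false  [A₁.live == false]
31. n2.off = -9  [S₁.off - 37]
32. n2.tag = false  [A.depth > 13]
33. n18.acc = false  [S₁.off > -9]
34. n18.depth = "pr"  ["pr"]
35. n19.off = 27  [terminal]
36. n20.cnt = false  [false]
37. n21.pre = "qy"  ["qy"]
38. n22.acc = "ym"  [terminal]
39. n23.pre = "mq"  [terminal]
40. n21.fin = 15  [15]
41. n21.depth = 28  [len(f.acc) + 26]
42. n21.live = false  [false]
43. n24.pre = "qu"  ["qu"]
44. n25.fin = true  [terminal]
45. n26.acc = "zu"  [terminal]
46. n27.pre = "nw"  [terminal]
47. n24.fin = 18  [18]
48. n24.depth = 6  [6]
49. n24.live = true  [b.fin == true]
50. n20.off = 8  [A₁.fin - 10]
51. n20.tag = true  [true]
52. n18.off = 19  [S.off * 3 - 5]
53. n1.off = 25  [B.off + S₁.off + 15]
54. n1.tag = true  [S₁.off > -10]
55. n0.off = -2  [S₁.off * 2 - 52]
56. n0.tag = false  [S₁.off > 25]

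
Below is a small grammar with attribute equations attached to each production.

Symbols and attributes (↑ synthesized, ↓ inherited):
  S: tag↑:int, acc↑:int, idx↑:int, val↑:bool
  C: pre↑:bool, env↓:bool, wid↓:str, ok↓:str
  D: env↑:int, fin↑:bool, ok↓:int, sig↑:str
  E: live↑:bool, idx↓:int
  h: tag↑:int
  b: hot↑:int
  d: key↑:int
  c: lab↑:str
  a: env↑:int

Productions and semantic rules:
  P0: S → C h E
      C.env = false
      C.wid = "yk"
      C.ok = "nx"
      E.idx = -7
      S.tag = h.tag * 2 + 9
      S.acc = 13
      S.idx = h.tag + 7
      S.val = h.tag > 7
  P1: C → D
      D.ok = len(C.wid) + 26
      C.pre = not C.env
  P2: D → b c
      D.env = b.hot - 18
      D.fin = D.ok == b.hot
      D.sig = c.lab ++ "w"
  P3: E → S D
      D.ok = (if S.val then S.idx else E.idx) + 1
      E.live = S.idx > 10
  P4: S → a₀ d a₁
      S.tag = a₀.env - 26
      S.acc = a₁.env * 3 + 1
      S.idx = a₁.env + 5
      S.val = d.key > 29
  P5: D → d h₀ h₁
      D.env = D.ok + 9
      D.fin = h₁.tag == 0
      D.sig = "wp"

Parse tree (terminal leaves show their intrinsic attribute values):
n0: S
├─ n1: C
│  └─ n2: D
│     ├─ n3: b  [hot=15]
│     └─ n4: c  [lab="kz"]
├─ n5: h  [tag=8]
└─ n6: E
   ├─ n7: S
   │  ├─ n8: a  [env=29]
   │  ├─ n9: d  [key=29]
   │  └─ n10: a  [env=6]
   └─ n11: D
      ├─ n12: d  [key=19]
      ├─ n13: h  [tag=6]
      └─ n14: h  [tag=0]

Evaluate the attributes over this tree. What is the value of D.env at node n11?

1. n1.env = false  [false]
2. n1.wid = "yk"  ["yk"]
3. n1.ok = "nx"  ["nx"]
4. n2.ok = 28  [len(C.wid) + 26]
5. n3.hot = 15  [terminal]
6. n4.lab = "kz"  [terminal]
7. n2.env = -3  [b.hot - 18]
8. n2.fin = false  [D.ok == b.hot]
9. n2.sig = "kzw"  [c.lab ++ "w"]
10. n1.pre = true  [not C.env]
11. n5.tag = 8  [terminal]
12. n6.idx = -7  [-7]
13. n8.env = 29  [terminal]
14. n9.key = 29  [terminal]
15. n10.env = 6  [terminal]
16. n7.tag = 3  [a₀.env - 26]
17. n7.acc = 19  [a₁.env * 3 + 1]
18. n7.idx = 11  [a₁.env + 5]
19. n7.val = false  [d.key > 29]
20. n11.ok = -6  [(if S.val then S.idx else E.idx) + 1]
21. n12.key = 19  [terminal]
22. n13.tag = 6  [terminal]
23. n14.tag = 0  [terminal]
24. n11.env = 3  [D.ok + 9]
25. n11.fin = true  [h₁.tag == 0]
26. n11.sig = "wp"  ["wp"]
27. n6.live = true  [S.idx > 10]
28. n0.tag = 25  [h.tag * 2 + 9]
29. n0.acc = 13  [13]
30. n0.idx = 15  [h.tag + 7]
31. n0.val = true  [h.tag > 7]

3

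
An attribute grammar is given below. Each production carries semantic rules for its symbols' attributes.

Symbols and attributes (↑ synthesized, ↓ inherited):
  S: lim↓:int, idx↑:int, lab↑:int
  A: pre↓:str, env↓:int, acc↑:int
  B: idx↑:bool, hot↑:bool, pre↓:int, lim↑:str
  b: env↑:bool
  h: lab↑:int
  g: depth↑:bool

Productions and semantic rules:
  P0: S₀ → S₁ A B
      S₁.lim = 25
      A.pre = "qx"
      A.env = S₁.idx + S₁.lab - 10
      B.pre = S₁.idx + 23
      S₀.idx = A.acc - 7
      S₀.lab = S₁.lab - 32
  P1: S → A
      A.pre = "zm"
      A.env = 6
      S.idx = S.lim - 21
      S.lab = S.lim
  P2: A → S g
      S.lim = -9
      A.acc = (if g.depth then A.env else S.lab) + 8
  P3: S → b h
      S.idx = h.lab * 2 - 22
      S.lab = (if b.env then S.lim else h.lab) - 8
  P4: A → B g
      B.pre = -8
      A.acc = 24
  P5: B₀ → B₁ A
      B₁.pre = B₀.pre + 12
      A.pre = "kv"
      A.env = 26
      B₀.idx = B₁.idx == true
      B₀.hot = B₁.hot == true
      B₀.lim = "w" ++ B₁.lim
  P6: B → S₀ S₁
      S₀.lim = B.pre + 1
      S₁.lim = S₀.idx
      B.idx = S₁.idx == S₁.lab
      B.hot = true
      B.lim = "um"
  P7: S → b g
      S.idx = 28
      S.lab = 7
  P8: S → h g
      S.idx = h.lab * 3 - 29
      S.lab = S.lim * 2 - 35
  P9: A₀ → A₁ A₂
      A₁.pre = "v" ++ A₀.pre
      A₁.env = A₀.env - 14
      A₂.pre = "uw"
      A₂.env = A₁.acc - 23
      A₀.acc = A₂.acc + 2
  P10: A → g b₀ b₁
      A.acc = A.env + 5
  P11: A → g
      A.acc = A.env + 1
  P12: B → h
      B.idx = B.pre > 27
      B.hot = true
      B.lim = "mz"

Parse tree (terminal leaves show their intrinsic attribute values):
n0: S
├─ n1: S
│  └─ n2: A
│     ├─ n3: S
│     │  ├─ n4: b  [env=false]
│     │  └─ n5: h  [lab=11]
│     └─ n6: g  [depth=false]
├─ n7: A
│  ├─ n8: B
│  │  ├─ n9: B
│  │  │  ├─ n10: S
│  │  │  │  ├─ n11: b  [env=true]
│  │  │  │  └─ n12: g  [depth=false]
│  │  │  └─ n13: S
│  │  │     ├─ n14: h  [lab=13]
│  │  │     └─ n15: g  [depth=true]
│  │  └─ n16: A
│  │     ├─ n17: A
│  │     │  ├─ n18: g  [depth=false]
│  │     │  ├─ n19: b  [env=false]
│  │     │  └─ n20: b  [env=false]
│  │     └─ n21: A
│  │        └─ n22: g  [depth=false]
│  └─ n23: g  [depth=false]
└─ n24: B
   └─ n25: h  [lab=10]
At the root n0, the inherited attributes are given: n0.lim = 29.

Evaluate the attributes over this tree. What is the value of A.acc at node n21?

1. n0.lim = 29  [given at root]
2. n1.lim = 25  [25]
3. n2.pre = "zm"  ["zm"]
4. n2.env = 6  [6]
5. n3.lim = -9  [-9]
6. n4.env = false  [terminal]
7. n5.lab = 11  [terminal]
8. n3.idx = 0  [h.lab * 2 - 22]
9. n3.lab = 3  [(if b.env then S.lim else h.lab) - 8]
10. n6.depth = false  [terminal]
11. n2.acc = 11  [(if g.depth then A.env else S.lab) + 8]
12. n1.idx = 4  [S.lim - 21]
13. n1.lab = 25  [S.lim]
14. n7.pre = "qx"  ["qx"]
15. n7.env = 19  [S₁.idx + S₁.lab - 10]
16. n8.pre = -8  [-8]
17. n9.pre = 4  [B₀.pre + 12]
18. n10.lim = 5  [B.pre + 1]
19. n11.env = true  [terminal]
20. n12.depth = false  [terminal]
21. n10.idx = 28  [28]
22. n10.lab = 7  [7]
23. n13.lim = 28  [S₀.idx]
24. n14.lab = 13  [terminal]
25. n15.depth = true  [terminal]
26. n13.idx = 10  [h.lab * 3 - 29]
27. n13.lab = 21  [S.lim * 2 - 35]
28. n9.idx = false  [S₁.idx == S₁.lab]
29. n9.hot = true  [true]
30. n9.lim = "um"  ["um"]
31. n16.pre = "kv"  ["kv"]
32. n16.env = 26  [26]
33. n17.pre = "vkv"  ["v" ++ A₀.pre]
34. n17.env = 12  [A₀.env - 14]
35. n18.depth = false  [terminal]
36. n19.env = false  [terminal]
37. n20.env = false  [terminal]
38. n17.acc = 17  [A.env + 5]
39. n21.pre = "uw"  ["uw"]
40. n21.env = -6  [A₁.acc - 23]
41. n22.depth = false  [terminal]
42. n21.acc = -5  [A.env + 1]
43. n16.acc = -3  [A₂.acc + 2]
44. n8.idx = false  [B₁.idx == true]
45. n8.hot = true  [B₁.hot == true]
46. n8.lim = "wum"  ["w" ++ B₁.lim]
47. n23.depth = false  [terminal]
48. n7.acc = 24  [24]
49. n24.pre = 27  [S₁.idx + 23]
50. n25.lab = 10  [terminal]
51. n24.idx = false  [B.pre > 27]
52. n24.hot = true  [true]
53. n24.lim = "mz"  ["mz"]
54. n0.idx = 17  [A.acc - 7]
55. n0.lab = -7  [S₁.lab - 32]

-5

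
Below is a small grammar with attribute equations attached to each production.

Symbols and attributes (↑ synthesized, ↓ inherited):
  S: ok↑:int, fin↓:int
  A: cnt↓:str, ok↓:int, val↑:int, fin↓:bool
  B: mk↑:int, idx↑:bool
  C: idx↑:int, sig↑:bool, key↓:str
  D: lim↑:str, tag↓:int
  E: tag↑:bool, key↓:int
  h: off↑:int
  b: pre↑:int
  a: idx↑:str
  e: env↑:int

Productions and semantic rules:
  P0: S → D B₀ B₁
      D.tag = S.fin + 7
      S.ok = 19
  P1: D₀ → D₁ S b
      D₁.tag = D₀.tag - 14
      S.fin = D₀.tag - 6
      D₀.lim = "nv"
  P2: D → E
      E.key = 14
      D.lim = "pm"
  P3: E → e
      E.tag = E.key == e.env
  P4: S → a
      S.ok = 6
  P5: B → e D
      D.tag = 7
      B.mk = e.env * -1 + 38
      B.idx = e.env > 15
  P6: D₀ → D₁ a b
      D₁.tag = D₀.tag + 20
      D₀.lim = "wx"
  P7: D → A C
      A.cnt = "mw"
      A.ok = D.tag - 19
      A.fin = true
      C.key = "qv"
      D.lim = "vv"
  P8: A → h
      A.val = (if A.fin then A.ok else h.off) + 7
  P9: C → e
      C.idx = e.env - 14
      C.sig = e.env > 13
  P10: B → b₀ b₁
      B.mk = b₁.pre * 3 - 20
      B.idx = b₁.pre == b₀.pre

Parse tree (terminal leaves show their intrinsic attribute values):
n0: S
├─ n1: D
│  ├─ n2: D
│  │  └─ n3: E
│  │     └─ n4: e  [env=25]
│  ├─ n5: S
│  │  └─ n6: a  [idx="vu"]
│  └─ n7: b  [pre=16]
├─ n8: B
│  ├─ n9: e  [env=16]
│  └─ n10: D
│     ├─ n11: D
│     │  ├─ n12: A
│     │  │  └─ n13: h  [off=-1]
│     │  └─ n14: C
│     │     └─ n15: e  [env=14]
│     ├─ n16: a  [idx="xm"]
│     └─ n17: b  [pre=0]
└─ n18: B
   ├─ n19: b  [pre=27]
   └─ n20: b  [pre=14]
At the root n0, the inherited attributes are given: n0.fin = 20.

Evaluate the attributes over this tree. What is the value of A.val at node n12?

15

1. n0.fin = 20  [given at root]
2. n1.tag = 27  [S.fin + 7]
3. n2.tag = 13  [D₀.tag - 14]
4. n3.key = 14  [14]
5. n4.env = 25  [terminal]
6. n3.tag = false  [E.key == e.env]
7. n2.lim = "pm"  ["pm"]
8. n5.fin = 21  [D₀.tag - 6]
9. n6.idx = "vu"  [terminal]
10. n5.ok = 6  [6]
11. n7.pre = 16  [terminal]
12. n1.lim = "nv"  ["nv"]
13. n9.env = 16  [terminal]
14. n10.tag = 7  [7]
15. n11.tag = 27  [D₀.tag + 20]
16. n12.cnt = "mw"  ["mw"]
17. n12.ok = 8  [D.tag - 19]
18. n12.fin = true  [true]
19. n13.off = -1  [terminal]
20. n12.val = 15  [(if A.fin then A.ok else h.off) + 7]
21. n14.key = "qv"  ["qv"]
22. n15.env = 14  [terminal]
23. n14.idx = 0  [e.env - 14]
24. n14.sig = true  [e.env > 13]
25. n11.lim = "vv"  ["vv"]
26. n16.idx = "xm"  [terminal]
27. n17.pre = 0  [terminal]
28. n10.lim = "wx"  ["wx"]
29. n8.mk = 22  [e.env * -1 + 38]
30. n8.idx = true  [e.env > 15]
31. n19.pre = 27  [terminal]
32. n20.pre = 14  [terminal]
33. n18.mk = 22  [b₁.pre * 3 - 20]
34. n18.idx = false  [b₁.pre == b₀.pre]
35. n0.ok = 19  [19]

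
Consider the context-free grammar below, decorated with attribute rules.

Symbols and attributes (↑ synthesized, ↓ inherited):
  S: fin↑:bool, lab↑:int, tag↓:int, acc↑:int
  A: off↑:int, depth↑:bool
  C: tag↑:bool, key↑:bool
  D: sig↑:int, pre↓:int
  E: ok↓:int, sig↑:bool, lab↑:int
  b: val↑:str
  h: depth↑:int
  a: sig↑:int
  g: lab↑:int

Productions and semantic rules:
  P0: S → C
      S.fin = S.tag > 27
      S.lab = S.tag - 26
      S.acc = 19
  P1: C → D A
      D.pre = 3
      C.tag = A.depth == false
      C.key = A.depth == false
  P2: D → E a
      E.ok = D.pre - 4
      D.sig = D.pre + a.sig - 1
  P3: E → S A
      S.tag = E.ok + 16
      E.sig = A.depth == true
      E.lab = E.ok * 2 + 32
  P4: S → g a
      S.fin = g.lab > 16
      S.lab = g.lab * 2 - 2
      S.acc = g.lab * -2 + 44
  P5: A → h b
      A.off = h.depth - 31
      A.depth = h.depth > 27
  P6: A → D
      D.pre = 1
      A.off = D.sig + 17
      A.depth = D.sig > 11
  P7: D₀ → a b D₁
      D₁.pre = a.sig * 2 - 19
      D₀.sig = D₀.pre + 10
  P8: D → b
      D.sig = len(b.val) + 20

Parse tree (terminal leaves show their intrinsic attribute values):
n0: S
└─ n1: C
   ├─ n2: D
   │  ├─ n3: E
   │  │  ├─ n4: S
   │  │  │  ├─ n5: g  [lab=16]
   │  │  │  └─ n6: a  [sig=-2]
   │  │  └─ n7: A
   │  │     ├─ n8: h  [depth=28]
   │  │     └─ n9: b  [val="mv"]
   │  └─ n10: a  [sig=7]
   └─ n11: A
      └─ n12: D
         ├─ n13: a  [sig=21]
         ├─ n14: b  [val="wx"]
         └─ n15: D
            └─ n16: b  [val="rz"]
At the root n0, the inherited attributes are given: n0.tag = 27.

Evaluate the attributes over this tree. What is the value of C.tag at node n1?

1. n0.tag = 27  [given at root]
2. n2.pre = 3  [3]
3. n3.ok = -1  [D.pre - 4]
4. n4.tag = 15  [E.ok + 16]
5. n5.lab = 16  [terminal]
6. n6.sig = -2  [terminal]
7. n4.fin = false  [g.lab > 16]
8. n4.lab = 30  [g.lab * 2 - 2]
9. n4.acc = 12  [g.lab * -2 + 44]
10. n8.depth = 28  [terminal]
11. n9.val = "mv"  [terminal]
12. n7.off = -3  [h.depth - 31]
13. n7.depth = true  [h.depth > 27]
14. n3.sig = true  [A.depth == true]
15. n3.lab = 30  [E.ok * 2 + 32]
16. n10.sig = 7  [terminal]
17. n2.sig = 9  [D.pre + a.sig - 1]
18. n12.pre = 1  [1]
19. n13.sig = 21  [terminal]
20. n14.val = "wx"  [terminal]
21. n15.pre = 23  [a.sig * 2 - 19]
22. n16.val = "rz"  [terminal]
23. n15.sig = 22  [len(b.val) + 20]
24. n12.sig = 11  [D₀.pre + 10]
25. n11.off = 28  [D.sig + 17]
26. n11.depth = false  [D.sig > 11]
27. n1.tag = true  [A.depth == false]
28. n1.key = true  [A.depth == false]
29. n0.fin = false  [S.tag > 27]
30. n0.lab = 1  [S.tag - 26]
31. n0.acc = 19  [19]

true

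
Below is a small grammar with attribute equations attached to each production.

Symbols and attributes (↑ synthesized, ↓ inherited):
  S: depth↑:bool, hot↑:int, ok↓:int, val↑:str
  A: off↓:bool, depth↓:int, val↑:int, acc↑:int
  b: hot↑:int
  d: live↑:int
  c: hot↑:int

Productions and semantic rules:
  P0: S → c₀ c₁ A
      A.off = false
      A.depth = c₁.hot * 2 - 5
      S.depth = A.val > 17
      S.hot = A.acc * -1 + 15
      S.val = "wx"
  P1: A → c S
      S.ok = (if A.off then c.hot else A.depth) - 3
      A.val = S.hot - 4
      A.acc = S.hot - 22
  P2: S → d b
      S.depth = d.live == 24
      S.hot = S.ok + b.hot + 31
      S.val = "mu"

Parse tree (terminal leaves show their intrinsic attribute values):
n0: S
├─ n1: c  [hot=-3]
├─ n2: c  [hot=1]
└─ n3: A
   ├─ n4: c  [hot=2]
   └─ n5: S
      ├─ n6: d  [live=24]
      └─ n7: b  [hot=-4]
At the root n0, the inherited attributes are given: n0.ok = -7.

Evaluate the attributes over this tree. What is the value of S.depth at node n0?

1. n0.ok = -7  [given at root]
2. n1.hot = -3  [terminal]
3. n2.hot = 1  [terminal]
4. n3.off = false  [false]
5. n3.depth = -3  [c₁.hot * 2 - 5]
6. n4.hot = 2  [terminal]
7. n5.ok = -6  [(if A.off then c.hot else A.depth) - 3]
8. n6.live = 24  [terminal]
9. n7.hot = -4  [terminal]
10. n5.depth = true  [d.live == 24]
11. n5.hot = 21  [S.ok + b.hot + 31]
12. n5.val = "mu"  ["mu"]
13. n3.val = 17  [S.hot - 4]
14. n3.acc = -1  [S.hot - 22]
15. n0.depth = false  [A.val > 17]
16. n0.hot = 16  [A.acc * -1 + 15]
17. n0.val = "wx"  ["wx"]

false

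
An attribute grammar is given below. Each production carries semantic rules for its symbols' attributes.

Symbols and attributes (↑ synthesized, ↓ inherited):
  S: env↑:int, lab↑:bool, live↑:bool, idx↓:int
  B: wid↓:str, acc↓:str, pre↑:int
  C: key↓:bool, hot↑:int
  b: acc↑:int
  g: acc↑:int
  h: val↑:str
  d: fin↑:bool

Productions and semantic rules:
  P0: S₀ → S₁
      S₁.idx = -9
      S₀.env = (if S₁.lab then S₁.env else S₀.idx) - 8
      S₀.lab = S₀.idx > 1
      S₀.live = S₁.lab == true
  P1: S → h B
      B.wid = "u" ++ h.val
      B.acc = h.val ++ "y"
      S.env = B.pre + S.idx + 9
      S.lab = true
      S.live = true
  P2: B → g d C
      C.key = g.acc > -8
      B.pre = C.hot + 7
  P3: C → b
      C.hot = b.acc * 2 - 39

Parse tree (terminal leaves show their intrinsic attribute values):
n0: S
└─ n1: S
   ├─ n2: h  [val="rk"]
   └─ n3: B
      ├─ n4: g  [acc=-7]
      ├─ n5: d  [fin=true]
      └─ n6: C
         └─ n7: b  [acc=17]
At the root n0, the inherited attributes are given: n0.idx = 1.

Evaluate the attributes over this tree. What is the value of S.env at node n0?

1. n0.idx = 1  [given at root]
2. n1.idx = -9  [-9]
3. n2.val = "rk"  [terminal]
4. n3.wid = "urk"  ["u" ++ h.val]
5. n3.acc = "rky"  [h.val ++ "y"]
6. n4.acc = -7  [terminal]
7. n5.fin = true  [terminal]
8. n6.key = true  [g.acc > -8]
9. n7.acc = 17  [terminal]
10. n6.hot = -5  [b.acc * 2 - 39]
11. n3.pre = 2  [C.hot + 7]
12. n1.env = 2  [B.pre + S.idx + 9]
13. n1.lab = true  [true]
14. n1.live = true  [true]
15. n0.env = -6  [(if S₁.lab then S₁.env else S₀.idx) - 8]
16. n0.lab = false  [S₀.idx > 1]
17. n0.live = true  [S₁.lab == true]

-6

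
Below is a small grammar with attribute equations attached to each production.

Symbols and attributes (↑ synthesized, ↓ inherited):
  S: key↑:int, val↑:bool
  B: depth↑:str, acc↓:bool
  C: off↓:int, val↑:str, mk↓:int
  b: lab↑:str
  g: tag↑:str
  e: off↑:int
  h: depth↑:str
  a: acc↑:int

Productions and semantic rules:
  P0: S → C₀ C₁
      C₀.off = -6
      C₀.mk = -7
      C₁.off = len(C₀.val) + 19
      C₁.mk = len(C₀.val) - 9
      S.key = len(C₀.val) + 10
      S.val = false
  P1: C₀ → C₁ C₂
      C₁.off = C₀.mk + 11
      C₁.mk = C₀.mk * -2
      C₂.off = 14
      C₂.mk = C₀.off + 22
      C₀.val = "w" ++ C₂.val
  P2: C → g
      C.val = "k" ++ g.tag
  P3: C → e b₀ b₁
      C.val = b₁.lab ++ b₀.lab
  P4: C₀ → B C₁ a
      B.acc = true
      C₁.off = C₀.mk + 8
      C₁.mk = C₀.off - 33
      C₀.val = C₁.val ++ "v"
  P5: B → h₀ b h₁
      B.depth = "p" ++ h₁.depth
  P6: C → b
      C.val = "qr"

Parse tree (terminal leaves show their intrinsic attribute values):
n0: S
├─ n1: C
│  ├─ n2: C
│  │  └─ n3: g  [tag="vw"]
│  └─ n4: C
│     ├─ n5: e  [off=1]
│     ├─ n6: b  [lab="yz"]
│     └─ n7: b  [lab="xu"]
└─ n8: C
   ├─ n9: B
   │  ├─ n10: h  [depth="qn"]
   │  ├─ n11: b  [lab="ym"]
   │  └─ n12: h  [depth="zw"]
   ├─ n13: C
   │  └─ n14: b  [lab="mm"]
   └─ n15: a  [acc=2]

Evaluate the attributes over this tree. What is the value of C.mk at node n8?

1. n1.off = -6  [-6]
2. n1.mk = -7  [-7]
3. n2.off = 4  [C₀.mk + 11]
4. n2.mk = 14  [C₀.mk * -2]
5. n3.tag = "vw"  [terminal]
6. n2.val = "kvw"  ["k" ++ g.tag]
7. n4.off = 14  [14]
8. n4.mk = 16  [C₀.off + 22]
9. n5.off = 1  [terminal]
10. n6.lab = "yz"  [terminal]
11. n7.lab = "xu"  [terminal]
12. n4.val = "xuyz"  [b₁.lab ++ b₀.lab]
13. n1.val = "wxuyz"  ["w" ++ C₂.val]
14. n8.off = 24  [len(C₀.val) + 19]
15. n8.mk = -4  [len(C₀.val) - 9]
16. n9.acc = true  [true]
17. n10.depth = "qn"  [terminal]
18. n11.lab = "ym"  [terminal]
19. n12.depth = "zw"  [terminal]
20. n9.depth = "pzw"  ["p" ++ h₁.depth]
21. n13.off = 4  [C₀.mk + 8]
22. n13.mk = -9  [C₀.off - 33]
23. n14.lab = "mm"  [terminal]
24. n13.val = "qr"  ["qr"]
25. n15.acc = 2  [terminal]
26. n8.val = "qrv"  [C₁.val ++ "v"]
27. n0.key = 15  [len(C₀.val) + 10]
28. n0.val = false  [false]

-4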